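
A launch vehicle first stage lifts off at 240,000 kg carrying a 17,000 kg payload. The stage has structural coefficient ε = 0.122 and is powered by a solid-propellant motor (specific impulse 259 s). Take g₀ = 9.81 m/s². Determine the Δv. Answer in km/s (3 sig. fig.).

Stage wet mass = m₀ − payload = 240,000 − 17,000 = 223,000 kg.
Stage dry mass = ε × stage wet mass = 0.122 × 223,000 = 27,206 kg.
Burnout mass m_f = stage dry + payload = 27,206 + 17,000 = 44,206 kg.
v_e = Isp · g₀ = 259 × 9.81 = 2540.8 m/s.
From the ideal rocket equation, Δv = v_e · ln(240,000/44,206) = 2540.8 × ln(5.429) = 2540.8 × 1.6918 ≈ 4298 m/s.

Δv ≈ 4.30 km/s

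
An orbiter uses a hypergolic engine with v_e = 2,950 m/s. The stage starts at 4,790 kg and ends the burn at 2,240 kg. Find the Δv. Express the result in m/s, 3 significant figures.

Δv = v_e · ln(m₀/m_f) = 2950.0 × ln(2.138) = 2950.0 × 0.7601 ≈ 2242.2 m/s.

Δv ≈ 2240 m/s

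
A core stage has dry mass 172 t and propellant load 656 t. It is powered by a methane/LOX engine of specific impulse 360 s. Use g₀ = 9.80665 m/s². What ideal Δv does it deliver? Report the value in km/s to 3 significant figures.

v_e = Isp · g₀ = 360 × 9.80665 = 3530.4 m/s.
m₀ = m_dry + m_prop = 172 + 656 = 828 t.
From the ideal rocket equation, Δv = v_e · ln(m₀/m_f) = 3530.4 × ln(4.814) = 3530.4 × 1.5715 ≈ 5548.1 m/s.

Δv ≈ 5.55 km/s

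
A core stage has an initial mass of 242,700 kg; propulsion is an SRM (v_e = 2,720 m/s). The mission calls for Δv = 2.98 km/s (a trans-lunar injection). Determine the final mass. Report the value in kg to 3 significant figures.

Rocket equation: m₀/m_f = exp(Δv / v_e) = exp(2980 / 2720.0) = exp(1.0956) = 2.9909.
m_f = m₀ / 2.9909 = 242,700 / 2.9909 = 81,146.1 kg.

final mass ≈ 81100 kg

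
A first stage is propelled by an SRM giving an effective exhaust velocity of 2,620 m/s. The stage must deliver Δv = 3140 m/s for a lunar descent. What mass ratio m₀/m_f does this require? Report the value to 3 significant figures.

mass ratio ≈ 3.32

m₀/m_f = exp(Δv / v_e) = exp(3140 / 2620.0) = exp(1.1985) = 3.3151.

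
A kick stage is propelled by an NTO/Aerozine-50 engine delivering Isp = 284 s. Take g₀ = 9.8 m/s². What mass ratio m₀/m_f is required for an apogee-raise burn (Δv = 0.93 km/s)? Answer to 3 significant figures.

v_e = Isp · g₀ = 284 × 9.8 = 2783.2 m/s.
m₀/m_f = exp(Δv / v_e) = exp(930 / 2783.2) = exp(0.3341) = 1.3967.

mass ratio ≈ 1.40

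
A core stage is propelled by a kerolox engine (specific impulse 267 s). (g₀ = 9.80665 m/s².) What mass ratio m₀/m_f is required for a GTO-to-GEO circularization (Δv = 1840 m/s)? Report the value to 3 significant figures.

v_e = Isp · g₀ = 267 × 9.80665 = 2618.4 m/s.
m₀/m_f = exp(Δv / v_e) = exp(1840 / 2618.4) = exp(0.7027) = 2.0192.

mass ratio ≈ 2.02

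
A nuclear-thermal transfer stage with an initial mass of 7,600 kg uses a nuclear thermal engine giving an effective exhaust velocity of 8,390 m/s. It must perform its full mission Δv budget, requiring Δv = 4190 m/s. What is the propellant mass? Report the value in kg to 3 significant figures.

m₀/m_f = exp(Δv / v_e) = exp(4190 / 8390.0) = exp(0.4994) = 1.6477.
m_f = 7,600 / 1.6477 = 4,612.49 kg, so propellant = m₀ − m_f = 7,600 − 4,612.49 = 2,987.51 kg.

propellant mass ≈ 2990 kg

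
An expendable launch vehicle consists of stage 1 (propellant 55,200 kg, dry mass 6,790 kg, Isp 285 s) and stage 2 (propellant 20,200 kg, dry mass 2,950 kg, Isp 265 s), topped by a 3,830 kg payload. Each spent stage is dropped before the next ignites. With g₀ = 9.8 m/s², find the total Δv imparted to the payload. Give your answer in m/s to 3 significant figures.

Ignition mass of stage 1 = 55,200+6,790 + 20,200+2,950 + 3,830 = 88,970 kg.
Stage 1: m₀ = 88,970 kg, m_f = 88,970 − 55,200 = 33,770 kg; Δv = 285×9.8×ln(2.635) = 2793.0×0.9687 ≈ 2706 m/s.
Stage 2: m₀ = 26,980 kg, m_f = 26,980 − 20,200 = 6,780 kg; Δv = 265×9.8×ln(3.979) = 2597.0×1.3811 ≈ 3587 m/s.
Total Δv = 2706 + 3587 = 6293 m/s.

Δv ≈ 6290 m/s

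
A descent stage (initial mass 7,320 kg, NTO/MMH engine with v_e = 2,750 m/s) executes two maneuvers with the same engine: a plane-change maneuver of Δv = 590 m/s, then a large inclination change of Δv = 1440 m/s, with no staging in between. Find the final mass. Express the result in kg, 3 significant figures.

After the first burn: m = 7320 × exp(−590/2750.0) = 7320 × 0.80691 = 5,906.58 kg.
After the second burn: m = 5,906.58 × exp(−1440/2750.0) = 5,906.58 × 0.59236 = 3,498.82 kg.

final mass ≈ 3500 kg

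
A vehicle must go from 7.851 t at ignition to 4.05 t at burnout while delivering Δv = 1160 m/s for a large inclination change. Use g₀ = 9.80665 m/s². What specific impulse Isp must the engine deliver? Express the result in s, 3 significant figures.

ln(m₀/m_f) = ln(7851/4050) = ln(1.939) = 0.6619.
By the Tsiolkovsky rocket equation, v_e = Δv / ln(m₀/m_f) = 1160 / 0.6619 = 1752.5 m/s.
Isp = v_e / g₀ = 1752.5 / 9.80665 = 178.7 s.

Isp ≈ 179 s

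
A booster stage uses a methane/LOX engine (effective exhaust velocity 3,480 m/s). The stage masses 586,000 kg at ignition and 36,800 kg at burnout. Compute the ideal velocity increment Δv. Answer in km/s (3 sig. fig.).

Δv ≈ 9.63 km/s

Rocket equation: Δv = v_e · ln(m₀/m_f) = 3480.0 × ln(15.92) = 3480.0 × 2.7678 ≈ 9632.0 m/s.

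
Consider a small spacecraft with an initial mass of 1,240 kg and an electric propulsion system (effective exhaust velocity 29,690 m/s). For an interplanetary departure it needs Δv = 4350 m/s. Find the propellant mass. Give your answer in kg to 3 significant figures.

m₀/m_f = exp(Δv / v_e) = exp(4350 / 29690.0) = exp(0.1465) = 1.1578.
m_f = 1,240 / 1.1578 = 1,071 kg, so propellant = m₀ − m_f = 1,240 − 1,071 = 169 kg.

propellant mass ≈ 169 kg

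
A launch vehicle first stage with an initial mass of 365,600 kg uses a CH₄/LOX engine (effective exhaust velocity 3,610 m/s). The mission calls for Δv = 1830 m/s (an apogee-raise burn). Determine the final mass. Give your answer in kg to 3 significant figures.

final mass ≈ 220000 kg

m₀/m_f = exp(Δv / v_e) = exp(1830 / 3610.0) = exp(0.5069) = 1.6602.
m_f = m₀ / 1.6602 = 365,600 / 1.6602 = 220,214 kg.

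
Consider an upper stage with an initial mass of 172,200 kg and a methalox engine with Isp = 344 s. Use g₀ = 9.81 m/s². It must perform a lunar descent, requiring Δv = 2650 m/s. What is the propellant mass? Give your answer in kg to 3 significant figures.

v_e = Isp · g₀ = 344 × 9.81 = 3374.6 m/s.
m₀/m_f = exp(Δv / v_e) = exp(2650 / 3374.6) = exp(0.7853) = 2.1930.
m_f = 172,200 / 2.1930 = 78,522.6 kg, so propellant = m₀ − m_f = 172,200 − 78,522.6 = 93,677.4 kg.

propellant mass ≈ 93700 kg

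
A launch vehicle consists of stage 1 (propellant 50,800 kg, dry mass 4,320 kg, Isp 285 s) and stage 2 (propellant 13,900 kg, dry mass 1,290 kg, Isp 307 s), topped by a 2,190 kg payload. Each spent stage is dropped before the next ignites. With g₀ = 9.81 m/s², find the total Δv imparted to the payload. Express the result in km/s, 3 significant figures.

Ignition mass of stage 1 = 50,800+4,320 + 13,900+1,290 + 2,190 = 72,500 kg.
Stage 1: m₀ = 72,500 kg, m_f = 72,500 − 50,800 = 21,700 kg; Δv = 285×9.81×ln(3.341) = 2795.9×1.2063 ≈ 3373 m/s.
Stage 2: m₀ = 17,380 kg, m_f = 17,380 − 13,900 = 3,480 kg; Δv = 307×9.81×ln(4.994) = 3011.7×1.6083 ≈ 4844 m/s.
Total Δv = 3373 + 4844 = 8217 m/s.

Δv ≈ 8.22 km/s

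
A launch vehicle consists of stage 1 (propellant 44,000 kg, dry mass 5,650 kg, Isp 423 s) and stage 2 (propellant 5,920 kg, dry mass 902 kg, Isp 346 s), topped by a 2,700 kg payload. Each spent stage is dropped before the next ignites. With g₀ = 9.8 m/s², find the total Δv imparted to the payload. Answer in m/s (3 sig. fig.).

Ignition mass of stage 1 = 44,000+5,650 + 5,920+902 + 2,700 = 59,172 kg.
Stage 1: m₀ = 59,172 kg, m_f = 59,172 − 44,000 = 15,172 kg; Δv = 423×9.8×ln(3.9) = 4145.4×1.3610 ≈ 5642 m/s.
Stage 2: m₀ = 9,522 kg, m_f = 9,522 − 5,920 = 3,602 kg; Δv = 346×9.8×ln(2.644) = 3390.8×0.9721 ≈ 3296 m/s.
Total Δv = 5642 + 3296 = 8938 m/s.

Δv ≈ 8940 m/s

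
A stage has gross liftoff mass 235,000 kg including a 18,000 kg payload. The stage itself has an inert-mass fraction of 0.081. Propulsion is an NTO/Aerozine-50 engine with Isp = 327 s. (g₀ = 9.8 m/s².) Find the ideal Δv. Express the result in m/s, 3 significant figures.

Stage wet mass = m₀ − payload = 235,000 − 18,000 = 217,000 kg.
Stage dry mass = ε × stage wet mass = 0.081 × 217,000 = 17,577 kg.
Burnout mass m_f = stage dry + payload = 17,577 + 18,000 = 35,577 kg.
v_e = Isp · g₀ = 327 × 9.8 = 3204.6 m/s.
Δv = v_e · ln(235,000/35,577) = 3204.6 × ln(6.605) = 3204.6 × 1.8879 ≈ 6050 m/s.

Δv ≈ 6050 m/s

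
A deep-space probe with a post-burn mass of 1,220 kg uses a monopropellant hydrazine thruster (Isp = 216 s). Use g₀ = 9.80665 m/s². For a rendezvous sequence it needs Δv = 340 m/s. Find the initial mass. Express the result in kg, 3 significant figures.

initial mass ≈ 1430 kg

v_e = Isp · g₀ = 216 × 9.80665 = 2118.2 m/s.
m₀/m_f = exp(Δv / v_e) = exp(340 / 2118.2) = exp(0.1605) = 1.1741.
m₀ = m_f × 1.1741 = 1,220 × 1.1741 = 1,432.4 kg.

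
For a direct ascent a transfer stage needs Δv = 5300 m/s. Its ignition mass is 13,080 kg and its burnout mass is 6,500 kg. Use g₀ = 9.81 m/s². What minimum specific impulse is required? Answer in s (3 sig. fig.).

ln(m₀/m_f) = ln(13080/6500) = ln(2.012) = 0.6993.
By the Tsiolkovsky rocket equation, v_e = Δv / ln(m₀/m_f) = 5300 / 0.6993 = 7579.2 m/s.
Isp = v_e / g₀ = 7579.2 / 9.81 = 772.6 s.

Isp ≈ 773 s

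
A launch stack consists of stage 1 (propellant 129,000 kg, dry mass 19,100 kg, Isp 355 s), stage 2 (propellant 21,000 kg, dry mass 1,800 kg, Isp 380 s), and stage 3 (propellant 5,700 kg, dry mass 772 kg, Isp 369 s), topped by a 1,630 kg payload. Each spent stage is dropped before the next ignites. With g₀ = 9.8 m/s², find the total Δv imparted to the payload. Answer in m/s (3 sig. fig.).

Ignition mass of stage 1 = 129,000+19,100 + 21,000+1,800 + 5,700+772 + 1,630 = 179,002 kg.
Stage 1: m₀ = 179,002 kg, m_f = 179,002 − 129,000 = 50,002 kg; Δv = 355×9.8×ln(3.58) = 3479.0×1.2753 ≈ 4437 m/s.
Stage 2: m₀ = 30,902 kg, m_f = 30,902 − 21,000 = 9,902 kg; Δv = 380×9.8×ln(3.121) = 3724.0×1.1381 ≈ 4238 m/s.
Stage 3: m₀ = 8,102 kg, m_f = 8,102 − 5,700 = 2,402 kg; Δv = 369×9.8×ln(3.373) = 3616.2×1.2158 ≈ 4397 m/s.
Total Δv = 4437 + 4238 + 4397 = 13072 m/s.

Δv ≈ 13100 m/s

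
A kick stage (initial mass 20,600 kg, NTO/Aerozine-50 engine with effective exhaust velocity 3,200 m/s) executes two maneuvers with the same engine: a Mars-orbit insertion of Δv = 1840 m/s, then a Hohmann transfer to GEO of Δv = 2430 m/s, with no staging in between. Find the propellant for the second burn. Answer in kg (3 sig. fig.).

After the first burn: m = 20600 × exp(−1840/3200.0) = 20600 × 0.56270 = 11,591.6 kg.
After the second burn: m = 11,591.6 × exp(−2430/3200.0) = 11,591.6 × 0.46796 = 5,424.41 kg.
Second-burn propellant = 11,591.6 − 5,424.41 = 6,167.19 kg.

propellant for the second burn ≈ 6170 kg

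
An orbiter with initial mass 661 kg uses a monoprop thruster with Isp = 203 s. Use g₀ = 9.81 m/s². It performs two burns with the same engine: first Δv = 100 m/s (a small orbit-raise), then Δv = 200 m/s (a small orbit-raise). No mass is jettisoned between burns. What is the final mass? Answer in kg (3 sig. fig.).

final mass ≈ 569 kg

v_e = Isp · g₀ = 203 × 9.81 = 1991.4 m/s.
After the first burn: m = 661 × exp(−100/1991.4) = 661 × 0.95102 = 628.624 kg.
After the second burn: m = 628.624 × exp(−200/1991.4) = 628.624 × 0.90445 = 568.559 kg.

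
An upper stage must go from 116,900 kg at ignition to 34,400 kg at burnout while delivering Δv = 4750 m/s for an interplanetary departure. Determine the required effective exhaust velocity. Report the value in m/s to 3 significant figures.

v_e ≈ 3880 m/s

ln(m₀/m_f) = ln(116900/34400) = ln(3.398) = 1.2233.
v_e = Δv / ln(m₀/m_f) = 4750 / 1.2233 = 3883.1 m/s.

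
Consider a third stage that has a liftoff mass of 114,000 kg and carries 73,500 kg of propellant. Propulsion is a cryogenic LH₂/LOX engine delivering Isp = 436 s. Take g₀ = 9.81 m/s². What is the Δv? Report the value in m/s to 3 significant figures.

v_e = Isp · g₀ = 436 × 9.81 = 4277.2 m/s.
m_f = m₀ − m_prop = 114,000 − 73,500 = 40,500 kg.
Δv = v_e · ln(m₀/m_f) = 4277.2 × ln(2.815) = 4277.2 × 1.0349 ≈ 4426.4 m/s.

Δv ≈ 4430 m/s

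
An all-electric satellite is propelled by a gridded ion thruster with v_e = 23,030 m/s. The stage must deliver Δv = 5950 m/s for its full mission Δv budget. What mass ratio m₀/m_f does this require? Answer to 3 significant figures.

mass ratio ≈ 1.29

From the ideal rocket equation, m₀/m_f = exp(Δv / v_e) = exp(5950 / 23030.0) = exp(0.2584) = 1.2948.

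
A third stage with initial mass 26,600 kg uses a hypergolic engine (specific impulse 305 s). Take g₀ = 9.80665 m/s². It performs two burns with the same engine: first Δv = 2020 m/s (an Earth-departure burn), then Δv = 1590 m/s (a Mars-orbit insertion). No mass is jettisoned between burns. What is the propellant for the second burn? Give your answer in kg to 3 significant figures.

propellant for the second burn ≈ 5580 kg

v_e = Isp · g₀ = 305 × 9.80665 = 2991.0 m/s.
After the first burn: m = 26600 × exp(−2020/2991.0) = 26600 × 0.50898 = 13,538.9 kg.
After the second burn: m = 13,538.9 × exp(−1590/2991.0) = 13,538.9 × 0.58767 = 7,956.41 kg.
Second-burn propellant = 13,538.9 − 7,956.41 = 5,582.49 kg.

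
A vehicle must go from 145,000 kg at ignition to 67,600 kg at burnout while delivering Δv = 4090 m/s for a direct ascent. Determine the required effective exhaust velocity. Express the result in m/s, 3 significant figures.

v_e ≈ 5360 m/s

ln(m₀/m_f) = ln(145000/67600) = ln(2.145) = 0.7631.
Rocket equation: v_e = Δv / ln(m₀/m_f) = 4090 / 0.7631 = 5359.5 m/s.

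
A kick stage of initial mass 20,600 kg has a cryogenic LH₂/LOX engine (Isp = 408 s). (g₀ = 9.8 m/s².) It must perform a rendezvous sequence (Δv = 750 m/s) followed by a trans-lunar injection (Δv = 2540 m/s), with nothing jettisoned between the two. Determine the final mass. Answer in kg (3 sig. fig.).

v_e = Isp · g₀ = 408 × 9.8 = 3998.4 m/s.
After the first burn: m = 20600 × exp(−750/3998.4) = 20600 × 0.82897 = 17,076.8 kg.
After the second burn: m = 17,076.8 × exp(−2540/3998.4) = 17,076.8 × 0.52980 = 9,047.29 kg.

final mass ≈ 9050 kg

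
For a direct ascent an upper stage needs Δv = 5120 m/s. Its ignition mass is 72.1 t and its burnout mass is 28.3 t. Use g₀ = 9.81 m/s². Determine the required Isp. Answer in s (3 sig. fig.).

Isp ≈ 558 s

ln(m₀/m_f) = ln(72100/28300) = ln(2.548) = 0.9352.
By the Tsiolkovsky rocket equation, v_e = Δv / ln(m₀/m_f) = 5120 / 0.9352 = 5474.8 m/s.
Isp = v_e / g₀ = 5474.8 / 9.81 = 558.1 s.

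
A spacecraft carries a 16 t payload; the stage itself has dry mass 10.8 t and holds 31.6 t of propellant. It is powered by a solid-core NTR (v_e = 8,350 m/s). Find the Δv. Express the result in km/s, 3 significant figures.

Δv ≈ 6.50 km/s

m₀ = payload + dry + propellant = 16 + 10.8 + 31.6 = 58.4 t.
m_f = payload + dry = 16 + 10.8 = 26.8 t.
Rocket equation: Δv = v_e · ln(m₀/m_f) = 8350.0 × ln(2.179) = 8350.0 × 0.7789 ≈ 6503.9 m/s.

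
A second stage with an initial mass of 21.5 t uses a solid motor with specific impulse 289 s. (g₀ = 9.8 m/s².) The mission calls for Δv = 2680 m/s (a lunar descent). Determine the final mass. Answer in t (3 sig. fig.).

final mass ≈ 8.35 t

v_e = Isp · g₀ = 289 × 9.8 = 2832.2 m/s.
m₀/m_f = exp(Δv / v_e) = exp(2680 / 2832.2) = exp(0.9463) = 2.5761.
m_f = m₀ / 2.5761 = 21.5 / 2.5761 = 8.34595 t.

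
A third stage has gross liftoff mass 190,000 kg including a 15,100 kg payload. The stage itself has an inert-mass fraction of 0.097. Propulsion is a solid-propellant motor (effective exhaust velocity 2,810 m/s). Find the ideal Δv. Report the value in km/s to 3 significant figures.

Stage wet mass = m₀ − payload = 190,000 − 15,100 = 174,900 kg.
Stage dry mass = ε × stage wet mass = 0.097 × 174,900 = 16,965.3 kg.
Burnout mass m_f = stage dry + payload = 16,965.3 + 15,100 = 32,065.3 kg.
Δv = v_e · ln(190,000/32,065.3) = 2810.0 × ln(5.925) = 2810.0 × 1.7792 ≈ 5000 m/s.

Δv ≈ 5.00 km/s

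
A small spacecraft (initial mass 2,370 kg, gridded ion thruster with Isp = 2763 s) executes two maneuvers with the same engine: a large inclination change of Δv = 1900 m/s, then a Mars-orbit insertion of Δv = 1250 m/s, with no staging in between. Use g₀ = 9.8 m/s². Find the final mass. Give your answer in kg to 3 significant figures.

final mass ≈ 2110 kg

v_e = Isp · g₀ = 2763 × 9.8 = 27077.4 m/s.
After the first burn: m = 2370 × exp(−1900/27077.4) = 2370 × 0.93224 = 2,209.41 kg.
After the second burn: m = 2,209.41 × exp(−1250/27077.4) = 2,209.41 × 0.95489 = 2,109.74 kg.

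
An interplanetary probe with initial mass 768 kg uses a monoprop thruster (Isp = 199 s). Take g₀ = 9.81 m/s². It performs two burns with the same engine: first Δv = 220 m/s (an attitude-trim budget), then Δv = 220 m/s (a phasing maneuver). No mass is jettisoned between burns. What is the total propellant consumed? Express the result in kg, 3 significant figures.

total propellant consumed ≈ 155 kg

v_e = Isp · g₀ = 199 × 9.81 = 1952.2 m/s.
After the first burn: m = 768 × exp(−220/1952.2) = 768 × 0.89342 = 686.147 kg.
After the second burn: m = 686.147 × exp(−220/1952.2) = 686.147 × 0.89342 = 613.017 kg.
Total propellant = m₀ − m_final = 768 − 613.017 = 154.983 kg.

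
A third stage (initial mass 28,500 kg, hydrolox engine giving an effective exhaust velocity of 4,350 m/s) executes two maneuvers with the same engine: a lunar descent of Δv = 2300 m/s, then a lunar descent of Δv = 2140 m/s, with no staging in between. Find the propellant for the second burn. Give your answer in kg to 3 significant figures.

After the first burn: m = 28500 × exp(−2300/4350.0) = 28500 × 0.58935 = 16,796.5 kg.
After the second burn: m = 16,796.5 × exp(−2140/4350.0) = 16,796.5 × 0.61143 = 10,269.9 kg.
Second-burn propellant = 16,796.5 − 10,269.9 = 6,526.6 kg.

propellant for the second burn ≈ 6530 kg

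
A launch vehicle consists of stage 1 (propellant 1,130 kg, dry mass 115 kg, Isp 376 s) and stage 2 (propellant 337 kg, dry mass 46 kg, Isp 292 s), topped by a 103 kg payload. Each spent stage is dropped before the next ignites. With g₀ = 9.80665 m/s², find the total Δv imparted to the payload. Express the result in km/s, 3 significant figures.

Ignition mass of stage 1 = 1,130+115 + 337+46 + 103 = 1,731 kg.
Stage 1: m₀ = 1,731 kg, m_f = 1,731 − 1,130 = 601 kg; Δv = 376×9.80665×ln(2.88) = 3687.3×1.0579 ≈ 3901 m/s.
Stage 2: m₀ = 486 kg, m_f = 486 − 337 = 149 kg; Δv = 292×9.80665×ln(3.262) = 2863.5×1.1823 ≈ 3385 m/s.
Total Δv = 3901 + 3385 = 7286 m/s.

Δv ≈ 7.29 km/s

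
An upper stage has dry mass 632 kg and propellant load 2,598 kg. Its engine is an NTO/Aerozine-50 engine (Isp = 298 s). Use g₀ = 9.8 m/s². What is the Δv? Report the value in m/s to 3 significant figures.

v_e = Isp · g₀ = 298 × 9.8 = 2920.4 m/s.
m₀ = m_dry + m_prop = 632 + 2,598 = 3,230 kg.
By the Tsiolkovsky rocket equation, Δv = v_e · ln(m₀/m_f) = 2920.4 × ln(5.111) = 2920.4 × 1.6313 ≈ 4764.2 m/s.

Δv ≈ 4760 m/s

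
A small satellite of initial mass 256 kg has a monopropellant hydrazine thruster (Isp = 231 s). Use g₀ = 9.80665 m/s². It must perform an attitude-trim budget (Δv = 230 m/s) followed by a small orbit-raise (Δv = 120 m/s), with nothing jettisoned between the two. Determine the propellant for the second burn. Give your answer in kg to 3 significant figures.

propellant for the second burn ≈ 11.9 kg

v_e = Isp · g₀ = 231 × 9.80665 = 2265.3 m/s.
After the first burn: m = 256 × exp(−230/2265.3) = 256 × 0.90345 = 231.283 kg.
After the second burn: m = 231.283 × exp(−120/2265.3) = 231.283 × 0.94841 = 219.351 kg.
Second-burn propellant = 231.283 − 219.351 = 11.932 kg.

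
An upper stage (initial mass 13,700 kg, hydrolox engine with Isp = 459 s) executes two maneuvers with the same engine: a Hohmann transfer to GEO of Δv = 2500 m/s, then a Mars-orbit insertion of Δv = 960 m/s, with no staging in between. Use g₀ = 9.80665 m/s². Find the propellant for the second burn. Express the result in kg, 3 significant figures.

propellant for the second burn ≈ 1510 kg

v_e = Isp · g₀ = 459 × 9.80665 = 4501.3 m/s.
After the first burn: m = 13700 × exp(−2500/4501.3) = 13700 × 0.57384 = 7,861.61 kg.
After the second burn: m = 7,861.61 × exp(−960/4501.3) = 7,861.61 × 0.80793 = 6,351.63 kg.
Second-burn propellant = 7,861.61 − 6,351.63 = 1,509.98 kg.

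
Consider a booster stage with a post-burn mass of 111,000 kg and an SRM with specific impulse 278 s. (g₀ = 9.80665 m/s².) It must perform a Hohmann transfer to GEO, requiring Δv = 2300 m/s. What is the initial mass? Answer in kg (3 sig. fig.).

v_e = Isp · g₀ = 278 × 9.80665 = 2726.2 m/s.
Rocket equation: m₀/m_f = exp(Δv / v_e) = exp(2300 / 2726.2) = exp(0.8437) = 2.3248.
m₀ = m_f × 2.3248 = 111,000 × 2.3248 = 258,053 kg.

initial mass ≈ 258000 kg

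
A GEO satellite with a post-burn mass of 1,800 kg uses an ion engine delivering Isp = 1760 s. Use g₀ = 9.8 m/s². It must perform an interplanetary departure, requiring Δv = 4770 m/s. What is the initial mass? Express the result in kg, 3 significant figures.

initial mass ≈ 2370 kg

v_e = Isp · g₀ = 1760 × 9.8 = 17248.0 m/s.
Using Δv = v_e ln(m₀/m_f): m₀/m_f = exp(Δv / v_e) = exp(4770 / 17248.0) = exp(0.2766) = 1.3186.
m₀ = m_f × 1.3186 = 1,800 × 1.3186 = 2,373.48 kg.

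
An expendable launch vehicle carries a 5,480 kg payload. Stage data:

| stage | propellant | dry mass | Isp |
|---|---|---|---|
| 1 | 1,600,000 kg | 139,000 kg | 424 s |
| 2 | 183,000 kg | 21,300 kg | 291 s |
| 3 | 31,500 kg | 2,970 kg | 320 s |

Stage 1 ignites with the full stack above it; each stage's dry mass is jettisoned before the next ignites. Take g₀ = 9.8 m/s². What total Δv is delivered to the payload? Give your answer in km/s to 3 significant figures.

Δv ≈ 15.6 km/s

Ignition mass of stage 1 = 1,600,000+139,000 + 183,000+21,300 + 31,500+2,970 + 5,480 = 1,983,250 kg.
Stage 1: m₀ = 1,983,250 kg, m_f = 1,983,250 − 1,600,000 = 383,250 kg; Δv = 424×9.8×ln(5.175) = 4155.2×1.6438 ≈ 6830 m/s.
Stage 2: m₀ = 244,250 kg, m_f = 244,250 − 183,000 = 61,250 kg; Δv = 291×9.8×ln(3.988) = 2851.8×1.3832 ≈ 3945 m/s.
Stage 3: m₀ = 39,950 kg, m_f = 39,950 − 31,500 = 8,450 kg; Δv = 320×9.8×ln(4.728) = 3136.0×1.5535 ≈ 4872 m/s.
Total Δv = 6830 + 3945 + 4872 = 15647 m/s.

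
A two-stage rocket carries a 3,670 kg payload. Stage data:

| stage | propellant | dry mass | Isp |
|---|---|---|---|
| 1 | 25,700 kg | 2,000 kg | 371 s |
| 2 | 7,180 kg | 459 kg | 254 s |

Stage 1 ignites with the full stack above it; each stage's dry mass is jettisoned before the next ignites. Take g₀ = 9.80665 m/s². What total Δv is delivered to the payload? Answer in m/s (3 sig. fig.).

Ignition mass of stage 1 = 25,700+2,000 + 7,180+459 + 3,670 = 39,009 kg.
Stage 1: m₀ = 39,009 kg, m_f = 39,009 − 25,700 = 13,309 kg; Δv = 371×9.80665×ln(2.931) = 3638.3×1.0754 ≈ 3912 m/s.
Stage 2: m₀ = 11,309 kg, m_f = 11,309 − 7,180 = 4,129 kg; Δv = 254×9.80665×ln(2.739) = 2490.9×1.0076 ≈ 2510 m/s.
Total Δv = 3912 + 2510 = 6422 m/s.

Δv ≈ 6420 m/s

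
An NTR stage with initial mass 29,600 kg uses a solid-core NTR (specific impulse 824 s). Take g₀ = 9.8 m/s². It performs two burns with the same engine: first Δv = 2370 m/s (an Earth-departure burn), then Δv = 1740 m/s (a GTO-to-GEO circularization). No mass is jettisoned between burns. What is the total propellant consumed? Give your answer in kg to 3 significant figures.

total propellant consumed ≈ 11800 kg

v_e = Isp · g₀ = 824 × 9.8 = 8075.2 m/s.
After the first burn: m = 29600 × exp(−2370/8075.2) = 29600 × 0.74566 = 22,071.5 kg.
After the second burn: m = 22,071.5 × exp(−1740/8075.2) = 22,071.5 × 0.80616 = 17,793.2 kg.
Total propellant = m₀ − m_final = 29600 − 17,793.2 = 11,806.8 kg.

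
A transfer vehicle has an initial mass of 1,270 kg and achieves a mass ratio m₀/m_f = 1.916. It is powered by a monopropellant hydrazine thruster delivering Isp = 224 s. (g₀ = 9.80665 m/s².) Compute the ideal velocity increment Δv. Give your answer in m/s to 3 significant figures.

Δv ≈ 1430 m/s

v_e = Isp · g₀ = 224 × 9.80665 = 2196.7 m/s.
By the Tsiolkovsky rocket equation, Δv = v_e · ln(1.916) = 2196.7 × 0.6502 ≈ 1428.4 m/s.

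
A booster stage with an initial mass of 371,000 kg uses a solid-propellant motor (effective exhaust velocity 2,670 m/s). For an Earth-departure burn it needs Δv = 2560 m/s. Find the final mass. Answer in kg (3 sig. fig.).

m₀/m_f = exp(Δv / v_e) = exp(2560 / 2670.0) = exp(0.9588) = 2.6086.
m_f = m₀ / 2.6086 = 371,000 / 2.6086 = 142,222 kg.

final mass ≈ 142000 kg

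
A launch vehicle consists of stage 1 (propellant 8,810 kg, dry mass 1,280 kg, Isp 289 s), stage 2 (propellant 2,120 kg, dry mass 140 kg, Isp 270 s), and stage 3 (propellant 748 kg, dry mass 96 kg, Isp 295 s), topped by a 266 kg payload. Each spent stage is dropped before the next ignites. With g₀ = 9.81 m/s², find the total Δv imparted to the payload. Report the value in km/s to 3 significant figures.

Ignition mass of stage 1 = 8,810+1,280 + 2,120+140 + 748+96 + 266 = 13,460 kg.
Stage 1: m₀ = 13,460 kg, m_f = 13,460 − 8,810 = 4,650 kg; Δv = 289×9.81×ln(2.895) = 2835.1×1.0629 ≈ 3013 m/s.
Stage 2: m₀ = 3,370 kg, m_f = 3,370 − 2,120 = 1,250 kg; Δv = 270×9.81×ln(2.696) = 2648.7×0.9918 ≈ 2627 m/s.
Stage 3: m₀ = 1,110 kg, m_f = 1,110 − 748 = 362 kg; Δv = 295×9.81×ln(3.066) = 2894.0×1.1205 ≈ 3243 m/s.
Total Δv = 3013 + 2627 + 3243 = 8883 m/s.

Δv ≈ 8.88 km/s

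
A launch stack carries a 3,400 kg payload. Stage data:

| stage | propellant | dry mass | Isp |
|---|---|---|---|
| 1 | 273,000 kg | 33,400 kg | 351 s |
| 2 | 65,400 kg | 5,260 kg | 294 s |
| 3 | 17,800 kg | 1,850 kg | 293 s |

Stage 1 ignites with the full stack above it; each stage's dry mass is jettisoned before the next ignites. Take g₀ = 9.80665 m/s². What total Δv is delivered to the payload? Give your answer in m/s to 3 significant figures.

Δv ≈ 11600 m/s

Ignition mass of stage 1 = 273,000+33,400 + 65,400+5,260 + 17,800+1,850 + 3,400 = 400,110 kg.
Stage 1: m₀ = 400,110 kg, m_f = 400,110 − 273,000 = 127,110 kg; Δv = 351×9.80665×ln(3.148) = 3442.1×1.1467 ≈ 3947 m/s.
Stage 2: m₀ = 93,710 kg, m_f = 93,710 − 65,400 = 28,310 kg; Δv = 294×9.80665×ln(3.31) = 2883.2×1.1970 ≈ 3451 m/s.
Stage 3: m₀ = 23,050 kg, m_f = 23,050 − 17,800 = 5,250 kg; Δv = 293×9.80665×ln(4.39) = 2873.3×1.4794 ≈ 4251 m/s.
Total Δv = 3947 + 3451 + 4251 = 11649 m/s.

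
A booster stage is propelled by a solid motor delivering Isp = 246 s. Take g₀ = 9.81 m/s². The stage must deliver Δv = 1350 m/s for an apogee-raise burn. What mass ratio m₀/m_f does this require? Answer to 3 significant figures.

v_e = Isp · g₀ = 246 × 9.81 = 2413.3 m/s.
By the Tsiolkovsky rocket equation, m₀/m_f = exp(Δv / v_e) = exp(1350 / 2413.3) = exp(0.5594) = 1.7496.

mass ratio ≈ 1.75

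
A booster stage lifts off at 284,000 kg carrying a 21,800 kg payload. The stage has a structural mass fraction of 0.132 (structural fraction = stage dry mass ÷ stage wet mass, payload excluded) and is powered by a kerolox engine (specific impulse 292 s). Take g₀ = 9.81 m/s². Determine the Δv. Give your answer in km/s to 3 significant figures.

Δv ≈ 4.63 km/s

Stage wet mass = m₀ − payload = 284,000 − 21,800 = 262,200 kg.
Stage dry mass = ε × stage wet mass = 0.132 × 262,200 = 34,610.4 kg.
Burnout mass m_f = stage dry + payload = 34,610.4 + 21,800 = 56,410.4 kg.
v_e = Isp · g₀ = 292 × 9.81 = 2864.5 m/s.
Using Δv = v_e ln(m₀/m_f): Δv = v_e · ln(284,000/56,410.4) = 2864.5 × ln(5.035) = 2864.5 × 1.6163 ≈ 4630 m/s.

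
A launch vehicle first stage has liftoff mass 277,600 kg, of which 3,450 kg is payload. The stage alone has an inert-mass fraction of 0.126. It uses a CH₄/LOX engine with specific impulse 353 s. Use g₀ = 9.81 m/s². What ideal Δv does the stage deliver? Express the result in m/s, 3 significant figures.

Δv ≈ 6890 m/s

Stage wet mass = m₀ − payload = 277,600 − 3,450 = 274,150 kg.
Stage dry mass = ε × stage wet mass = 0.126 × 274,150 = 34,542.9 kg.
Burnout mass m_f = stage dry + payload = 34,542.9 + 3,450 = 37,992.9 kg.
v_e = Isp · g₀ = 353 × 9.81 = 3462.9 m/s.
Rocket equation: Δv = v_e · ln(277,600/37,992.9) = 3462.9 × ln(7.307) = 3462.9 × 1.9888 ≈ 6887 m/s.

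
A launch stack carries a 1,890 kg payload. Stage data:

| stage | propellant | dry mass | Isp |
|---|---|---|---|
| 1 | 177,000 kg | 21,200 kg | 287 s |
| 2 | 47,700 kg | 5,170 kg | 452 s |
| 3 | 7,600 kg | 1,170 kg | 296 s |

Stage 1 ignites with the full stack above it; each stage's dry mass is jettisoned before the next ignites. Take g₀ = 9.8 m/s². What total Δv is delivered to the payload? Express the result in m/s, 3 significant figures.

Δv ≈ 12900 m/s

Ignition mass of stage 1 = 177,000+21,200 + 47,700+5,170 + 7,600+1,170 + 1,890 = 261,730 kg.
Stage 1: m₀ = 261,730 kg, m_f = 261,730 − 177,000 = 84,730 kg; Δv = 287×9.8×ln(3.089) = 2812.6×1.1278 ≈ 3172 m/s.
Stage 2: m₀ = 63,530 kg, m_f = 63,530 − 47,700 = 15,830 kg; Δv = 452×9.8×ln(4.013) = 4429.6×1.3896 ≈ 6155 m/s.
Stage 3: m₀ = 10,660 kg, m_f = 10,660 − 7,600 = 3,060 kg; Δv = 296×9.8×ln(3.484) = 2900.8×1.2481 ≈ 3620 m/s.
Total Δv = 3172 + 6155 + 3620 = 12947 m/s.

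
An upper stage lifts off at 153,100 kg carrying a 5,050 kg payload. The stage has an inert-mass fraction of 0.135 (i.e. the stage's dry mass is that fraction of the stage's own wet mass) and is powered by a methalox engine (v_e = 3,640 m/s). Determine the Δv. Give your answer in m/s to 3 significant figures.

Stage wet mass = m₀ − payload = 153,100 − 5,050 = 148,050 kg.
Stage dry mass = ε × stage wet mass = 0.135 × 148,050 = 19,986.8 kg.
Burnout mass m_f = stage dry + payload = 19,986.8 + 5,050 = 25,036.8 kg.
Δv = v_e · ln(153,100/25,036.8) = 3640.0 × ln(6.115) = 3640.0 × 1.8107 ≈ 6591 m/s.

Δv ≈ 6590 m/s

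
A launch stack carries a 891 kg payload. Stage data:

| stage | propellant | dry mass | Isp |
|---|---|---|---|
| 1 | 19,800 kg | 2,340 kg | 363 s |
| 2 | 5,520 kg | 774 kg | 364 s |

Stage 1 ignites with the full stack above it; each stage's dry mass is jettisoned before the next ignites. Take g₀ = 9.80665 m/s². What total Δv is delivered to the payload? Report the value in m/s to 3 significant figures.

Ignition mass of stage 1 = 19,800+2,340 + 5,520+774 + 891 = 29,325 kg.
Stage 1: m₀ = 29,325 kg, m_f = 29,325 − 19,800 = 9,525 kg; Δv = 363×9.80665×ln(3.079) = 3559.8×1.1245 ≈ 4003 m/s.
Stage 2: m₀ = 7,185 kg, m_f = 7,185 − 5,520 = 1,665 kg; Δv = 364×9.80665×ln(4.315) = 3569.6×1.4622 ≈ 5219 m/s.
Total Δv = 4003 + 5219 = 9222 m/s.

Δv ≈ 9220 m/s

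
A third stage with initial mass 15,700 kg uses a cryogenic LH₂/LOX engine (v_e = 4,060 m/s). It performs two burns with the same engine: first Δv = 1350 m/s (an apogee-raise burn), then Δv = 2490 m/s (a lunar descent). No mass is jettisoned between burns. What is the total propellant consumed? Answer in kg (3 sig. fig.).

total propellant consumed ≈ 9600 kg

After the first burn: m = 15700 × exp(−1350/4060.0) = 15700 × 0.71712 = 11,258.8 kg.
After the second burn: m = 11,258.8 × exp(−2490/4060.0) = 11,258.8 × 0.54156 = 6,097.32 kg.
Total propellant = m₀ − m_final = 15700 − 6,097.32 = 9,602.68 kg.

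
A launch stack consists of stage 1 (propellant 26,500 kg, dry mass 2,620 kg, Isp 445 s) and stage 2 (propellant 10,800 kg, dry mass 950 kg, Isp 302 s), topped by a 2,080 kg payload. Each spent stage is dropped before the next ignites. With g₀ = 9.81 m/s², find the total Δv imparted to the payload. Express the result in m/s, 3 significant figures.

Δv ≈ 8690 m/s

Ignition mass of stage 1 = 26,500+2,620 + 10,800+950 + 2,080 = 42,950 kg.
Stage 1: m₀ = 42,950 kg, m_f = 42,950 − 26,500 = 16,450 kg; Δv = 445×9.81×ln(2.611) = 4365.4×0.9597 ≈ 4190 m/s.
Stage 2: m₀ = 13,830 kg, m_f = 13,830 − 10,800 = 3,030 kg; Δv = 302×9.81×ln(4.564) = 2962.6×1.5183 ≈ 4498 m/s.
Total Δv = 4190 + 4498 = 8688 m/s.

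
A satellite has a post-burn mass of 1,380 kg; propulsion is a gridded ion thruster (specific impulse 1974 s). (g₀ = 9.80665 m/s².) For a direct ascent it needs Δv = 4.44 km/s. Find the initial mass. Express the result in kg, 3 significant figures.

initial mass ≈ 1740 kg

v_e = Isp · g₀ = 1974 × 9.80665 = 19358.3 m/s.
m₀/m_f = exp(Δv / v_e) = exp(4440 / 19358.3) = exp(0.2294) = 1.2578.
m₀ = m_f × 1.2578 = 1,380 × 1.2578 = 1,735.76 kg.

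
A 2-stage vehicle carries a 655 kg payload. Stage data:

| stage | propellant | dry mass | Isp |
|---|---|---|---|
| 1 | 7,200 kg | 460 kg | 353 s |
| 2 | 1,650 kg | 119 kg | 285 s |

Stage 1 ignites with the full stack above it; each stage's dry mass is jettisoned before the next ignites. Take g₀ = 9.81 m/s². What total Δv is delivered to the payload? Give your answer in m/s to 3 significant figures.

Ignition mass of stage 1 = 7,200+460 + 1,650+119 + 655 = 10,084 kg.
Stage 1: m₀ = 10,084 kg, m_f = 10,084 − 7,200 = 2,884 kg; Δv = 353×9.81×ln(3.497) = 3462.9×1.2518 ≈ 4335 m/s.
Stage 2: m₀ = 2,424 kg, m_f = 2,424 − 1,650 = 774 kg; Δv = 285×9.81×ln(3.132) = 2795.9×1.1416 ≈ 3192 m/s.
Total Δv = 4335 + 3192 = 7527 m/s.

Δv ≈ 7530 m/s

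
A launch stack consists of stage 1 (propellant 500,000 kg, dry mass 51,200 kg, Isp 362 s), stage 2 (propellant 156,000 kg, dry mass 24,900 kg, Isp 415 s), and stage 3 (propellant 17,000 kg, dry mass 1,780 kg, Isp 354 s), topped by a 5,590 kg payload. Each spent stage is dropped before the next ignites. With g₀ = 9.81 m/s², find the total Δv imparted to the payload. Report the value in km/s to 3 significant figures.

Ignition mass of stage 1 = 500,000+51,200 + 156,000+24,900 + 17,000+1,780 + 5,590 = 756,470 kg.
Stage 1: m₀ = 756,470 kg, m_f = 756,470 − 500,000 = 256,470 kg; Δv = 362×9.81×ln(2.95) = 3551.2×1.0817 ≈ 3841 m/s.
Stage 2: m₀ = 205,270 kg, m_f = 205,270 − 156,000 = 49,270 kg; Δv = 415×9.81×ln(4.166) = 4071.2×1.4270 ≈ 5810 m/s.
Stage 3: m₀ = 24,370 kg, m_f = 24,370 − 17,000 = 7,370 kg; Δv = 354×9.81×ln(3.307) = 3472.7×1.1959 ≈ 4153 m/s.
Total Δv = 3841 + 5810 + 4153 = 13804 m/s.

Δv ≈ 13.8 km/s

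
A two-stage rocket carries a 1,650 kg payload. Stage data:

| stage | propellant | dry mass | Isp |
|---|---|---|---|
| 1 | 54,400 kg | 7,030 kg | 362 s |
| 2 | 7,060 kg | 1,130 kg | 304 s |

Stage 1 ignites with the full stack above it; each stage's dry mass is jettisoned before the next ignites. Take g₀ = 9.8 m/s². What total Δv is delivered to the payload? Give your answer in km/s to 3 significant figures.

Δv ≈ 8.88 km/s

Ignition mass of stage 1 = 54,400+7,030 + 7,060+1,130 + 1,650 = 71,270 kg.
Stage 1: m₀ = 71,270 kg, m_f = 71,270 − 54,400 = 16,870 kg; Δv = 362×9.8×ln(4.225) = 3547.6×1.4409 ≈ 5112 m/s.
Stage 2: m₀ = 9,840 kg, m_f = 9,840 − 7,060 = 2,780 kg; Δv = 304×9.8×ln(3.54) = 2979.2×1.2640 ≈ 3766 m/s.
Total Δv = 5112 + 3766 = 8878 m/s.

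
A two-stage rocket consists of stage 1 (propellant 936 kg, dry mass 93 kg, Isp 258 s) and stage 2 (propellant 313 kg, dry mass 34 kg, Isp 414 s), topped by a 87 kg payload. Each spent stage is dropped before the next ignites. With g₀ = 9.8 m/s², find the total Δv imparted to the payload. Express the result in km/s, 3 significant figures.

Δv ≈ 7.76 km/s

Ignition mass of stage 1 = 936+93 + 313+34 + 87 = 1,463 kg.
Stage 1: m₀ = 1,463 kg, m_f = 1,463 − 936 = 527 kg; Δv = 258×9.8×ln(2.776) = 2528.4×1.0210 ≈ 2582 m/s.
Stage 2: m₀ = 434 kg, m_f = 434 − 313 = 121 kg; Δv = 414×9.8×ln(3.587) = 4057.2×1.2773 ≈ 5182 m/s.
Total Δv = 2582 + 5182 = 7764 m/s.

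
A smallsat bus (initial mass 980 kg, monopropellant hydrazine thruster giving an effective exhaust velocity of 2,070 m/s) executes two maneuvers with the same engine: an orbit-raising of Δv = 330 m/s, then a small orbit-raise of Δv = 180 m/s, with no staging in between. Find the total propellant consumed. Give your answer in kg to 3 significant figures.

After the first burn: m = 980 × exp(−330/2070.0) = 980 × 0.85264 = 835.587 kg.
After the second burn: m = 835.587 × exp(−180/2070.0) = 835.587 × 0.91672 = 765.999 kg.
Total propellant = m₀ − m_final = 980 − 765.999 = 214.001 kg.

total propellant consumed ≈ 214 kg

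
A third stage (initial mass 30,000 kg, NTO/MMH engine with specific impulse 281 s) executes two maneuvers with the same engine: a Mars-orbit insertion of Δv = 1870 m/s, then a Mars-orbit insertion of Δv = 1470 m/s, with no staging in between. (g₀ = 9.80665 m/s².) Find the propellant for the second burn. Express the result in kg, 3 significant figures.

propellant for the second burn ≈ 6290 kg

v_e = Isp · g₀ = 281 × 9.80665 = 2755.7 m/s.
After the first burn: m = 30000 × exp(−1870/2755.7) = 30000 × 0.50733 = 15,219.9 kg.
After the second burn: m = 15,219.9 × exp(−1470/2755.7) = 15,219.9 × 0.58658 = 8,927.69 kg.
Second-burn propellant = 15,219.9 − 8,927.69 = 6,292.21 kg.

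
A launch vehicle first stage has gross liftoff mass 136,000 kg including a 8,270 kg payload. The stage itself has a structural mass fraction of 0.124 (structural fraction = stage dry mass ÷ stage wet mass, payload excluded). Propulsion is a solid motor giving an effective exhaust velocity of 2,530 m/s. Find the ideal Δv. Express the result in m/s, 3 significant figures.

Δv ≈ 4380 m/s

Stage wet mass = m₀ − payload = 136,000 − 8,270 = 127,730 kg.
Stage dry mass = ε × stage wet mass = 0.124 × 127,730 = 15,838.5 kg.
Burnout mass m_f = stage dry + payload = 15,838.5 + 8,270 = 24,108.5 kg.
From the ideal rocket equation, Δv = v_e · ln(136,000/24,108.5) = 2530.0 × ln(5.641) = 2530.0 × 1.7301 ≈ 4377 m/s.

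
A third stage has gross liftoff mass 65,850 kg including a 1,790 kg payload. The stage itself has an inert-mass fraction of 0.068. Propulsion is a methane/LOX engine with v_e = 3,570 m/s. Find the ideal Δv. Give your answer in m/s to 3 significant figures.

Stage wet mass = m₀ − payload = 65,850 − 1,790 = 64,060 kg.
Stage dry mass = ε × stage wet mass = 0.068 × 64,060 = 4,356.08 kg.
Burnout mass m_f = stage dry + payload = 4,356.08 + 1,790 = 6,146.08 kg.
Rocket equation: Δv = v_e · ln(65,850/6,146.08) = 3570.0 × ln(10.71) = 3570.0 × 2.3716 ≈ 8466 m/s.

Δv ≈ 8470 m/s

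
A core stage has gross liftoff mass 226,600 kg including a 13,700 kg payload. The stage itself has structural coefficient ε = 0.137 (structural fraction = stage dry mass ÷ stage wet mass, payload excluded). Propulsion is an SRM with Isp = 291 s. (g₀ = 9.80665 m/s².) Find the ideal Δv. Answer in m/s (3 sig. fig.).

Δv ≈ 4750 m/s

Stage wet mass = m₀ − payload = 226,600 − 13,700 = 212,900 kg.
Stage dry mass = ε × stage wet mass = 0.137 × 212,900 = 29,167.3 kg.
Burnout mass m_f = stage dry + payload = 29,167.3 + 13,700 = 42,867.3 kg.
v_e = Isp · g₀ = 291 × 9.80665 = 2853.7 m/s.
Δv = v_e · ln(226,600/42,867.3) = 2853.7 × ln(5.286) = 2853.7 × 1.6651 ≈ 4752 m/s.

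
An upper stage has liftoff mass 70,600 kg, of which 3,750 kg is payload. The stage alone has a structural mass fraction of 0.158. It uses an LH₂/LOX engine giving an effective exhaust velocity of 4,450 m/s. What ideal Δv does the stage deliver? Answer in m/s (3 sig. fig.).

Δv ≈ 7100 m/s

Stage wet mass = m₀ − payload = 70,600 − 3,750 = 66,850 kg.
Stage dry mass = ε × stage wet mass = 0.158 × 66,850 = 10,562.3 kg.
Burnout mass m_f = stage dry + payload = 10,562.3 + 3,750 = 14,312.3 kg.
From the ideal rocket equation, Δv = v_e · ln(70,600/14,312.3) = 4450.0 × ln(4.933) = 4450.0 × 1.5959 ≈ 7102 m/s.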